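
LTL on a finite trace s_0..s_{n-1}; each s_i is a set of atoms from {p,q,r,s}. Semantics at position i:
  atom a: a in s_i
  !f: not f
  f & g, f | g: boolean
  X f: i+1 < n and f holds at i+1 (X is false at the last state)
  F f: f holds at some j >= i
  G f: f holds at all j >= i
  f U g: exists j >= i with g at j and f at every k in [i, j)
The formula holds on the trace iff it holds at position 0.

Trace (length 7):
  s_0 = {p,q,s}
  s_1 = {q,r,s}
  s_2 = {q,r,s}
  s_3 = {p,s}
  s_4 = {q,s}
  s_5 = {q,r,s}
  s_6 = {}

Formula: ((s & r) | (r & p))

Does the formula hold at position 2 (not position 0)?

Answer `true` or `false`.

Answer: true

Derivation:
s_0={p,q,s}: ((s & r) | (r & p))=False (s & r)=False s=True r=False (r & p)=False p=True
s_1={q,r,s}: ((s & r) | (r & p))=True (s & r)=True s=True r=True (r & p)=False p=False
s_2={q,r,s}: ((s & r) | (r & p))=True (s & r)=True s=True r=True (r & p)=False p=False
s_3={p,s}: ((s & r) | (r & p))=False (s & r)=False s=True r=False (r & p)=False p=True
s_4={q,s}: ((s & r) | (r & p))=False (s & r)=False s=True r=False (r & p)=False p=False
s_5={q,r,s}: ((s & r) | (r & p))=True (s & r)=True s=True r=True (r & p)=False p=False
s_6={}: ((s & r) | (r & p))=False (s & r)=False s=False r=False (r & p)=False p=False
Evaluating at position 2: result = True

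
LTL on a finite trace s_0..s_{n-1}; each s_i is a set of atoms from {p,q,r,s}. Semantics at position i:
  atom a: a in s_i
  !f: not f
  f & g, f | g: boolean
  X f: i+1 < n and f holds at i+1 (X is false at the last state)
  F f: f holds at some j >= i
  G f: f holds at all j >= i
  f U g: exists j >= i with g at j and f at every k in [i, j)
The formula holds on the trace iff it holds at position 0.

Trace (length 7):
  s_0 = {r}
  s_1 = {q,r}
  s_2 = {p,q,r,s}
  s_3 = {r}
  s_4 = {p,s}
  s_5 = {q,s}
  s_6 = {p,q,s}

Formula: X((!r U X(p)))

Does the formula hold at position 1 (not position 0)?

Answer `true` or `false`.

Answer: false

Derivation:
s_0={r}: X((!r U X(p)))=True (!r U X(p))=False !r=False r=True X(p)=False p=False
s_1={q,r}: X((!r U X(p)))=False (!r U X(p))=True !r=False r=True X(p)=True p=False
s_2={p,q,r,s}: X((!r U X(p)))=True (!r U X(p))=False !r=False r=True X(p)=False p=True
s_3={r}: X((!r U X(p)))=True (!r U X(p))=True !r=False r=True X(p)=True p=False
s_4={p,s}: X((!r U X(p)))=True (!r U X(p))=True !r=True r=False X(p)=False p=True
s_5={q,s}: X((!r U X(p)))=False (!r U X(p))=True !r=True r=False X(p)=True p=False
s_6={p,q,s}: X((!r U X(p)))=False (!r U X(p))=False !r=True r=False X(p)=False p=True
Evaluating at position 1: result = False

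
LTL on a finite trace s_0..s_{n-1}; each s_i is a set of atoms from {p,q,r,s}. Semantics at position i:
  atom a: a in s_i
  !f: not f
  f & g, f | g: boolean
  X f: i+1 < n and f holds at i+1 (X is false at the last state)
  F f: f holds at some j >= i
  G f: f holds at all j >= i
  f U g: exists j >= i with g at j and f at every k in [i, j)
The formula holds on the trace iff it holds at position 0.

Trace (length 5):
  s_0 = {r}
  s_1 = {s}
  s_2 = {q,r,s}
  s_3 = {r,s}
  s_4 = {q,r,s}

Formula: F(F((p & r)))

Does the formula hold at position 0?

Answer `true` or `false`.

Answer: false

Derivation:
s_0={r}: F(F((p & r)))=False F((p & r))=False (p & r)=False p=False r=True
s_1={s}: F(F((p & r)))=False F((p & r))=False (p & r)=False p=False r=False
s_2={q,r,s}: F(F((p & r)))=False F((p & r))=False (p & r)=False p=False r=True
s_3={r,s}: F(F((p & r)))=False F((p & r))=False (p & r)=False p=False r=True
s_4={q,r,s}: F(F((p & r)))=False F((p & r))=False (p & r)=False p=False r=True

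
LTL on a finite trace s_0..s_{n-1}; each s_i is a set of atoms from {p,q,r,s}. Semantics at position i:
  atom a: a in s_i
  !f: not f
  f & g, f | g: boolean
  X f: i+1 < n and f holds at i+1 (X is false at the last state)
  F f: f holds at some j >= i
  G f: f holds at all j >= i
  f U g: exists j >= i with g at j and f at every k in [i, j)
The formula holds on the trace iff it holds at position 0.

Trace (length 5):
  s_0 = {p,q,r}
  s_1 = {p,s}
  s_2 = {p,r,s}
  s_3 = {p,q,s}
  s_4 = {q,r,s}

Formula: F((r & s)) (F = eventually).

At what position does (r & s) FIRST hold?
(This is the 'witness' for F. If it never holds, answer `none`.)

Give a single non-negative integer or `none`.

s_0={p,q,r}: (r & s)=False r=True s=False
s_1={p,s}: (r & s)=False r=False s=True
s_2={p,r,s}: (r & s)=True r=True s=True
s_3={p,q,s}: (r & s)=False r=False s=True
s_4={q,r,s}: (r & s)=True r=True s=True
F((r & s)) holds; first witness at position 2.

Answer: 2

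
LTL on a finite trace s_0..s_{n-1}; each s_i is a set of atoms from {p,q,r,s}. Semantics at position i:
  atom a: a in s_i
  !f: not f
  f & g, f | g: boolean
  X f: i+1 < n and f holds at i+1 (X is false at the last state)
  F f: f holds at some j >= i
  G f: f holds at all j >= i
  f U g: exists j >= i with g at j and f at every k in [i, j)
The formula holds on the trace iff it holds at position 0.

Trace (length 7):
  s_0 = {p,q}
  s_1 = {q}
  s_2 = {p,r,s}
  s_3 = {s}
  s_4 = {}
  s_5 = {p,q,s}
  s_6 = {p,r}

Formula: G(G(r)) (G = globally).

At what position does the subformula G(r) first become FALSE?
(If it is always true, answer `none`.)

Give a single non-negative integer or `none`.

s_0={p,q}: G(r)=False r=False
s_1={q}: G(r)=False r=False
s_2={p,r,s}: G(r)=False r=True
s_3={s}: G(r)=False r=False
s_4={}: G(r)=False r=False
s_5={p,q,s}: G(r)=False r=False
s_6={p,r}: G(r)=True r=True
G(G(r)) holds globally = False
First violation at position 0.

Answer: 0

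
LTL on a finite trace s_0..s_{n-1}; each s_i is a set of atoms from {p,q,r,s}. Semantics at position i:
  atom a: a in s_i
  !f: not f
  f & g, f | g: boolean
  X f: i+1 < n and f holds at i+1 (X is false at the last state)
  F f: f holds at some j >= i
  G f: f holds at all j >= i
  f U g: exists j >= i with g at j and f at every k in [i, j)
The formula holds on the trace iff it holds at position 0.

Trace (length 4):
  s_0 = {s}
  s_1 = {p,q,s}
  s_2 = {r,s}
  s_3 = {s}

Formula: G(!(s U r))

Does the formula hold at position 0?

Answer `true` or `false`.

s_0={s}: G(!(s U r))=False !(s U r)=False (s U r)=True s=True r=False
s_1={p,q,s}: G(!(s U r))=False !(s U r)=False (s U r)=True s=True r=False
s_2={r,s}: G(!(s U r))=False !(s U r)=False (s U r)=True s=True r=True
s_3={s}: G(!(s U r))=True !(s U r)=True (s U r)=False s=True r=False

Answer: false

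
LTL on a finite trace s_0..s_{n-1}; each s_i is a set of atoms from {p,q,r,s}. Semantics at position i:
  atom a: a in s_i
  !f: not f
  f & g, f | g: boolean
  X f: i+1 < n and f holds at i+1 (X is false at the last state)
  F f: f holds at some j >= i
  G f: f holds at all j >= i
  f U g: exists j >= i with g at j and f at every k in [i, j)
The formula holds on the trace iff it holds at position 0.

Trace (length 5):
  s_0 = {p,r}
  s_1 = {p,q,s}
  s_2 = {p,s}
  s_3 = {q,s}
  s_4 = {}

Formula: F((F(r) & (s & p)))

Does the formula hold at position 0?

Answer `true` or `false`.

s_0={p,r}: F((F(r) & (s & p)))=False (F(r) & (s & p))=False F(r)=True r=True (s & p)=False s=False p=True
s_1={p,q,s}: F((F(r) & (s & p)))=False (F(r) & (s & p))=False F(r)=False r=False (s & p)=True s=True p=True
s_2={p,s}: F((F(r) & (s & p)))=False (F(r) & (s & p))=False F(r)=False r=False (s & p)=True s=True p=True
s_3={q,s}: F((F(r) & (s & p)))=False (F(r) & (s & p))=False F(r)=False r=False (s & p)=False s=True p=False
s_4={}: F((F(r) & (s & p)))=False (F(r) & (s & p))=False F(r)=False r=False (s & p)=False s=False p=False

Answer: false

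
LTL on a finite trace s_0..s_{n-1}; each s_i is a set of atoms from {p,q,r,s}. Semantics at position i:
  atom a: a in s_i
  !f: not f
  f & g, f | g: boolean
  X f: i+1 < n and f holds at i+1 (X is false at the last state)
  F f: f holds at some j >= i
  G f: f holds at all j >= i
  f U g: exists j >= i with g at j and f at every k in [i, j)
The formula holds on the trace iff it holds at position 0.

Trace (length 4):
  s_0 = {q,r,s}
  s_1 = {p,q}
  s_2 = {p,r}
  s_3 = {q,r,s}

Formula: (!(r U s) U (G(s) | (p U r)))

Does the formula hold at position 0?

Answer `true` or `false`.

s_0={q,r,s}: (!(r U s) U (G(s) | (p U r)))=True !(r U s)=False (r U s)=True r=True s=True (G(s) | (p U r))=True G(s)=False (p U r)=True p=False
s_1={p,q}: (!(r U s) U (G(s) | (p U r)))=True !(r U s)=True (r U s)=False r=False s=False (G(s) | (p U r))=True G(s)=False (p U r)=True p=True
s_2={p,r}: (!(r U s) U (G(s) | (p U r)))=True !(r U s)=False (r U s)=True r=True s=False (G(s) | (p U r))=True G(s)=False (p U r)=True p=True
s_3={q,r,s}: (!(r U s) U (G(s) | (p U r)))=True !(r U s)=False (r U s)=True r=True s=True (G(s) | (p U r))=True G(s)=True (p U r)=True p=False

Answer: true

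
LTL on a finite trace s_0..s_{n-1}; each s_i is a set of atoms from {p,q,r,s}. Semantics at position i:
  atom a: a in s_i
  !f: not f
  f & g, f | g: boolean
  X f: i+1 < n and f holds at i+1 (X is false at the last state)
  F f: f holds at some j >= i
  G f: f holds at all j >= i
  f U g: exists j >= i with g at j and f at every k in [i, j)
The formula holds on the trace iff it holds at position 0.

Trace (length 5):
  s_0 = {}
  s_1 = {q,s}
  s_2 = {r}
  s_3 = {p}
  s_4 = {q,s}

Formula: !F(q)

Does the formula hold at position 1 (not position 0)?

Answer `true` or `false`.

s_0={}: !F(q)=False F(q)=True q=False
s_1={q,s}: !F(q)=False F(q)=True q=True
s_2={r}: !F(q)=False F(q)=True q=False
s_3={p}: !F(q)=False F(q)=True q=False
s_4={q,s}: !F(q)=False F(q)=True q=True
Evaluating at position 1: result = False

Answer: false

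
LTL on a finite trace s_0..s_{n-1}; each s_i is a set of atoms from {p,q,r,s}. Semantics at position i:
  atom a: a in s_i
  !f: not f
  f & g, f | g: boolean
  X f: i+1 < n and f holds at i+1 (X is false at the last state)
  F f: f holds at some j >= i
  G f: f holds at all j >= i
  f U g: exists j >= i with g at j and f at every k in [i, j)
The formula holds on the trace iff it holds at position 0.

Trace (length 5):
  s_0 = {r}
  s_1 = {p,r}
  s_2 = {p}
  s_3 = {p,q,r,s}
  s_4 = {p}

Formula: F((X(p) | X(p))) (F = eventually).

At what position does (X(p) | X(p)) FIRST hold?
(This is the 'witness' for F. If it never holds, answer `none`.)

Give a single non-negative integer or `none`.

Answer: 0

Derivation:
s_0={r}: (X(p) | X(p))=True X(p)=True p=False
s_1={p,r}: (X(p) | X(p))=True X(p)=True p=True
s_2={p}: (X(p) | X(p))=True X(p)=True p=True
s_3={p,q,r,s}: (X(p) | X(p))=True X(p)=True p=True
s_4={p}: (X(p) | X(p))=False X(p)=False p=True
F((X(p) | X(p))) holds; first witness at position 0.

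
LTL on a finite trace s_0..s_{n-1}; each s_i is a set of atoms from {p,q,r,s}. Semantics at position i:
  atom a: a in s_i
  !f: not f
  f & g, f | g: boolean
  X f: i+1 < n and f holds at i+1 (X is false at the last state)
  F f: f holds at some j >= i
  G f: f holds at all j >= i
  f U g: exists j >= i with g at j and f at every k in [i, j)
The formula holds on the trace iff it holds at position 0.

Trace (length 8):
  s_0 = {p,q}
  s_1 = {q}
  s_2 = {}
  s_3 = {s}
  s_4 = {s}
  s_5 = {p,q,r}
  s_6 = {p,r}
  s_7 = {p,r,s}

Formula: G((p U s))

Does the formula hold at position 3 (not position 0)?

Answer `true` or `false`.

s_0={p,q}: G((p U s))=False (p U s)=False p=True s=False
s_1={q}: G((p U s))=False (p U s)=False p=False s=False
s_2={}: G((p U s))=False (p U s)=False p=False s=False
s_3={s}: G((p U s))=True (p U s)=True p=False s=True
s_4={s}: G((p U s))=True (p U s)=True p=False s=True
s_5={p,q,r}: G((p U s))=True (p U s)=True p=True s=False
s_6={p,r}: G((p U s))=True (p U s)=True p=True s=False
s_7={p,r,s}: G((p U s))=True (p U s)=True p=True s=True
Evaluating at position 3: result = True

Answer: true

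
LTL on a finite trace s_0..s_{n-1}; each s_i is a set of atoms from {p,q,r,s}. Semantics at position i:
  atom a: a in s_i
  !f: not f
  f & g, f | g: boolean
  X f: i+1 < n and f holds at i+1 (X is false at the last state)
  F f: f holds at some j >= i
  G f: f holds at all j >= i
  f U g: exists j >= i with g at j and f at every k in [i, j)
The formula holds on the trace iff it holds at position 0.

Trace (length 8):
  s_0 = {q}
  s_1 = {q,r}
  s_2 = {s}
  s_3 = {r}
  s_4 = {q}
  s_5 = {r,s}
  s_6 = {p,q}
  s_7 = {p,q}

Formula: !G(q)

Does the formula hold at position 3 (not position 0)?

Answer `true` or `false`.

s_0={q}: !G(q)=True G(q)=False q=True
s_1={q,r}: !G(q)=True G(q)=False q=True
s_2={s}: !G(q)=True G(q)=False q=False
s_3={r}: !G(q)=True G(q)=False q=False
s_4={q}: !G(q)=True G(q)=False q=True
s_5={r,s}: !G(q)=True G(q)=False q=False
s_6={p,q}: !G(q)=False G(q)=True q=True
s_7={p,q}: !G(q)=False G(q)=True q=True
Evaluating at position 3: result = True

Answer: true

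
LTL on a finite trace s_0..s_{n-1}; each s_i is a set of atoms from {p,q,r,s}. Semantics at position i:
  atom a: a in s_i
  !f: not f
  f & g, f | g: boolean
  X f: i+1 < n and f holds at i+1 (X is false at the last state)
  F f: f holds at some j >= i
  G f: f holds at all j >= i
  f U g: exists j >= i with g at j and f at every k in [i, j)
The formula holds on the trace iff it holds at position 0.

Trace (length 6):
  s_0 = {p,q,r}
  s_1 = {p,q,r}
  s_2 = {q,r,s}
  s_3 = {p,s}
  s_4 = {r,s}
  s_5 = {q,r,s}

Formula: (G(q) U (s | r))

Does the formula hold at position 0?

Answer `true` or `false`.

s_0={p,q,r}: (G(q) U (s | r))=True G(q)=False q=True (s | r)=True s=False r=True
s_1={p,q,r}: (G(q) U (s | r))=True G(q)=False q=True (s | r)=True s=False r=True
s_2={q,r,s}: (G(q) U (s | r))=True G(q)=False q=True (s | r)=True s=True r=True
s_3={p,s}: (G(q) U (s | r))=True G(q)=False q=False (s | r)=True s=True r=False
s_4={r,s}: (G(q) U (s | r))=True G(q)=False q=False (s | r)=True s=True r=True
s_5={q,r,s}: (G(q) U (s | r))=True G(q)=True q=True (s | r)=True s=True r=True

Answer: true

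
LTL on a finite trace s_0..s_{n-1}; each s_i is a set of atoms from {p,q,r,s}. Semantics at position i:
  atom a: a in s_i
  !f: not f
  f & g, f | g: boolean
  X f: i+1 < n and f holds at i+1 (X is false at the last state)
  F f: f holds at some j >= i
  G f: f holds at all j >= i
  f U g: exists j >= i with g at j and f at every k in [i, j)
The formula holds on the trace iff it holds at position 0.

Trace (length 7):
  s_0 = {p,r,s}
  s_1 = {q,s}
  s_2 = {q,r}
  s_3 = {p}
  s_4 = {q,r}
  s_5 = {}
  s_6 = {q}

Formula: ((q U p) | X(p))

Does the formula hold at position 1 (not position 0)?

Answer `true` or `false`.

Answer: true

Derivation:
s_0={p,r,s}: ((q U p) | X(p))=True (q U p)=True q=False p=True X(p)=False
s_1={q,s}: ((q U p) | X(p))=True (q U p)=True q=True p=False X(p)=False
s_2={q,r}: ((q U p) | X(p))=True (q U p)=True q=True p=False X(p)=True
s_3={p}: ((q U p) | X(p))=True (q U p)=True q=False p=True X(p)=False
s_4={q,r}: ((q U p) | X(p))=False (q U p)=False q=True p=False X(p)=False
s_5={}: ((q U p) | X(p))=False (q U p)=False q=False p=False X(p)=False
s_6={q}: ((q U p) | X(p))=False (q U p)=False q=True p=False X(p)=False
Evaluating at position 1: result = True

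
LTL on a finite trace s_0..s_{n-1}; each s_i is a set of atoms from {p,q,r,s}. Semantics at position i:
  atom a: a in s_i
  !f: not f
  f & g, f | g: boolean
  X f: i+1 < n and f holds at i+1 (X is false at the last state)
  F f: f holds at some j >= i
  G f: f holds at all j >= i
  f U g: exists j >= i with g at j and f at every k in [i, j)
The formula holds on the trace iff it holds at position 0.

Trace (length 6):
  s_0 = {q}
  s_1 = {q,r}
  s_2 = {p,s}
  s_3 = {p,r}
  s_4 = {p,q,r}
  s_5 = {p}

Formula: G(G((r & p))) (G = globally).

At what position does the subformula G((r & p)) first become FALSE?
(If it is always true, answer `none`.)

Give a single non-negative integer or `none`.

Answer: 0

Derivation:
s_0={q}: G((r & p))=False (r & p)=False r=False p=False
s_1={q,r}: G((r & p))=False (r & p)=False r=True p=False
s_2={p,s}: G((r & p))=False (r & p)=False r=False p=True
s_3={p,r}: G((r & p))=False (r & p)=True r=True p=True
s_4={p,q,r}: G((r & p))=False (r & p)=True r=True p=True
s_5={p}: G((r & p))=False (r & p)=False r=False p=True
G(G((r & p))) holds globally = False
First violation at position 0.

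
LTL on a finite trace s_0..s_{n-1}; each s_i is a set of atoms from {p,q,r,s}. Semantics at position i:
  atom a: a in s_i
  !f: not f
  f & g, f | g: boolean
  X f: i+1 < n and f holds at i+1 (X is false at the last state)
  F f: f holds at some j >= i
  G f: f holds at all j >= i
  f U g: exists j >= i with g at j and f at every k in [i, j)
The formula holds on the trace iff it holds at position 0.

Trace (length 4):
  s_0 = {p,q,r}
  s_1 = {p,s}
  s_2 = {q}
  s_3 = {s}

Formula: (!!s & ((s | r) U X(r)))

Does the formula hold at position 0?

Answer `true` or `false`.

Answer: false

Derivation:
s_0={p,q,r}: (!!s & ((s | r) U X(r)))=False !!s=False !s=True s=False ((s | r) U X(r))=False (s | r)=True r=True X(r)=False
s_1={p,s}: (!!s & ((s | r) U X(r)))=False !!s=True !s=False s=True ((s | r) U X(r))=False (s | r)=True r=False X(r)=False
s_2={q}: (!!s & ((s | r) U X(r)))=False !!s=False !s=True s=False ((s | r) U X(r))=False (s | r)=False r=False X(r)=False
s_3={s}: (!!s & ((s | r) U X(r)))=False !!s=True !s=False s=True ((s | r) U X(r))=False (s | r)=True r=False X(r)=False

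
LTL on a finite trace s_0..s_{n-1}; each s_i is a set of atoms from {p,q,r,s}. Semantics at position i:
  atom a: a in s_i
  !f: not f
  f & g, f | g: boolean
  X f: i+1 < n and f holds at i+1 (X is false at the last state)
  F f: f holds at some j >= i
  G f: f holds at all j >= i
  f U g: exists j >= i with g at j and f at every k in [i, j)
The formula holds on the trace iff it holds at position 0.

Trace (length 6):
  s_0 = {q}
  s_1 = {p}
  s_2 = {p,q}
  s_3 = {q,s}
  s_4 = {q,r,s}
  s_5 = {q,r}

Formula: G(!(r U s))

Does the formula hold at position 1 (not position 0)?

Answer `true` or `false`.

s_0={q}: G(!(r U s))=False !(r U s)=True (r U s)=False r=False s=False
s_1={p}: G(!(r U s))=False !(r U s)=True (r U s)=False r=False s=False
s_2={p,q}: G(!(r U s))=False !(r U s)=True (r U s)=False r=False s=False
s_3={q,s}: G(!(r U s))=False !(r U s)=False (r U s)=True r=False s=True
s_4={q,r,s}: G(!(r U s))=False !(r U s)=False (r U s)=True r=True s=True
s_5={q,r}: G(!(r U s))=True !(r U s)=True (r U s)=False r=True s=False
Evaluating at position 1: result = False

Answer: false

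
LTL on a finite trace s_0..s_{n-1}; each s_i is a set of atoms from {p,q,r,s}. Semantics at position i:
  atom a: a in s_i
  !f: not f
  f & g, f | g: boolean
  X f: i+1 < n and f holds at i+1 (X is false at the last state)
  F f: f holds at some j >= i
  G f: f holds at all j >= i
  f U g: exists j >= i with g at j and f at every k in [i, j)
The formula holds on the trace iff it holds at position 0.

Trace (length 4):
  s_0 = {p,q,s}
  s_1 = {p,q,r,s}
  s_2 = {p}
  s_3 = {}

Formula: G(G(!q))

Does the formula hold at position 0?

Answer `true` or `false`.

Answer: false

Derivation:
s_0={p,q,s}: G(G(!q))=False G(!q)=False !q=False q=True
s_1={p,q,r,s}: G(G(!q))=False G(!q)=False !q=False q=True
s_2={p}: G(G(!q))=True G(!q)=True !q=True q=False
s_3={}: G(G(!q))=True G(!q)=True !q=True q=False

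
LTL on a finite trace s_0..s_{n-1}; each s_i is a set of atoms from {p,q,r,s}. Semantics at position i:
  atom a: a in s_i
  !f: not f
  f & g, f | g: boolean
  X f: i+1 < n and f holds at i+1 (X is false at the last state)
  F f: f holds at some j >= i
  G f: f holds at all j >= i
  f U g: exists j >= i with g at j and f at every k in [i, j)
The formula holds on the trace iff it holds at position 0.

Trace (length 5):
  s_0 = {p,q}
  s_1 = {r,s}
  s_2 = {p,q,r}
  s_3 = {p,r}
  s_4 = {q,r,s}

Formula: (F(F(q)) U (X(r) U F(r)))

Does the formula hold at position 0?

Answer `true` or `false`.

Answer: true

Derivation:
s_0={p,q}: (F(F(q)) U (X(r) U F(r)))=True F(F(q))=True F(q)=True q=True (X(r) U F(r))=True X(r)=True r=False F(r)=True
s_1={r,s}: (F(F(q)) U (X(r) U F(r)))=True F(F(q))=True F(q)=True q=False (X(r) U F(r))=True X(r)=True r=True F(r)=True
s_2={p,q,r}: (F(F(q)) U (X(r) U F(r)))=True F(F(q))=True F(q)=True q=True (X(r) U F(r))=True X(r)=True r=True F(r)=True
s_3={p,r}: (F(F(q)) U (X(r) U F(r)))=True F(F(q))=True F(q)=True q=False (X(r) U F(r))=True X(r)=True r=True F(r)=True
s_4={q,r,s}: (F(F(q)) U (X(r) U F(r)))=True F(F(q))=True F(q)=True q=True (X(r) U F(r))=True X(r)=False r=True F(r)=True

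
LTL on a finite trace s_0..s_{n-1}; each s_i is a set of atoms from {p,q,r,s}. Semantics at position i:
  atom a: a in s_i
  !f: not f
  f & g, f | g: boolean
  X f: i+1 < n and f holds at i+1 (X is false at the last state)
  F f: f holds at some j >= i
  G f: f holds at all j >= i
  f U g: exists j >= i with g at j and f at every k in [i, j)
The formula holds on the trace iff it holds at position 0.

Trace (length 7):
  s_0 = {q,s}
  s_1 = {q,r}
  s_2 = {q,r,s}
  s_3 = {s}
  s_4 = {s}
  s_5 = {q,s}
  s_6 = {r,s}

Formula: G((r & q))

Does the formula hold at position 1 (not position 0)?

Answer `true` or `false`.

Answer: false

Derivation:
s_0={q,s}: G((r & q))=False (r & q)=False r=False q=True
s_1={q,r}: G((r & q))=False (r & q)=True r=True q=True
s_2={q,r,s}: G((r & q))=False (r & q)=True r=True q=True
s_3={s}: G((r & q))=False (r & q)=False r=False q=False
s_4={s}: G((r & q))=False (r & q)=False r=False q=False
s_5={q,s}: G((r & q))=False (r & q)=False r=False q=True
s_6={r,s}: G((r & q))=False (r & q)=False r=True q=False
Evaluating at position 1: result = False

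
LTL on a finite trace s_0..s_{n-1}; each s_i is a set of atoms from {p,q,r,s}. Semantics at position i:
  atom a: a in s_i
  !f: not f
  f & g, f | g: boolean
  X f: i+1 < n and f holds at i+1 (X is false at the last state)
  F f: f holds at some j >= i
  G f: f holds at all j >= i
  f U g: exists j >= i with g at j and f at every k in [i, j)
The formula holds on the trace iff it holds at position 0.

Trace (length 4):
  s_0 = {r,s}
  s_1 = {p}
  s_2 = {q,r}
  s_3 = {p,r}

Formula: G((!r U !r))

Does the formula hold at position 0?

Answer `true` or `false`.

s_0={r,s}: G((!r U !r))=False (!r U !r)=False !r=False r=True
s_1={p}: G((!r U !r))=False (!r U !r)=True !r=True r=False
s_2={q,r}: G((!r U !r))=False (!r U !r)=False !r=False r=True
s_3={p,r}: G((!r U !r))=False (!r U !r)=False !r=False r=True

Answer: false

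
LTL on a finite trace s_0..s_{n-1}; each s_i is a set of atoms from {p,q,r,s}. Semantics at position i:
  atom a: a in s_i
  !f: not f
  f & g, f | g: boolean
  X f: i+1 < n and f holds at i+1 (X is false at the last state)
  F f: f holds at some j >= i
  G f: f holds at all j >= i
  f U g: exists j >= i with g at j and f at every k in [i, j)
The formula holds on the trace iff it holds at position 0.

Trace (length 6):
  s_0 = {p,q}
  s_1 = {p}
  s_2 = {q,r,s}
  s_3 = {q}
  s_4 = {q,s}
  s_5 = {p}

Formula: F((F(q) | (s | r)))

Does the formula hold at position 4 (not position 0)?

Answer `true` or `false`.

Answer: true

Derivation:
s_0={p,q}: F((F(q) | (s | r)))=True (F(q) | (s | r))=True F(q)=True q=True (s | r)=False s=False r=False
s_1={p}: F((F(q) | (s | r)))=True (F(q) | (s | r))=True F(q)=True q=False (s | r)=False s=False r=False
s_2={q,r,s}: F((F(q) | (s | r)))=True (F(q) | (s | r))=True F(q)=True q=True (s | r)=True s=True r=True
s_3={q}: F((F(q) | (s | r)))=True (F(q) | (s | r))=True F(q)=True q=True (s | r)=False s=False r=False
s_4={q,s}: F((F(q) | (s | r)))=True (F(q) | (s | r))=True F(q)=True q=True (s | r)=True s=True r=False
s_5={p}: F((F(q) | (s | r)))=False (F(q) | (s | r))=False F(q)=False q=False (s | r)=False s=False r=False
Evaluating at position 4: result = True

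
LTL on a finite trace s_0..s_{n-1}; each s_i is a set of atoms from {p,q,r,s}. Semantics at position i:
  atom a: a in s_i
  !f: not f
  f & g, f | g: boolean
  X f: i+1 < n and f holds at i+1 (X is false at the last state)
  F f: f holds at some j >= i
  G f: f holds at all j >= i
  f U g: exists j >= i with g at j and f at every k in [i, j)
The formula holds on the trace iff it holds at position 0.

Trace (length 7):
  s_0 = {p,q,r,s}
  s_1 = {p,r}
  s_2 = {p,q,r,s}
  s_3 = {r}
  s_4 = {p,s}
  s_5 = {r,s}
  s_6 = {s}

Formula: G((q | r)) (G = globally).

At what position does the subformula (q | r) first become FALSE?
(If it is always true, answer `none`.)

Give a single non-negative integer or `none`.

s_0={p,q,r,s}: (q | r)=True q=True r=True
s_1={p,r}: (q | r)=True q=False r=True
s_2={p,q,r,s}: (q | r)=True q=True r=True
s_3={r}: (q | r)=True q=False r=True
s_4={p,s}: (q | r)=False q=False r=False
s_5={r,s}: (q | r)=True q=False r=True
s_6={s}: (q | r)=False q=False r=False
G((q | r)) holds globally = False
First violation at position 4.

Answer: 4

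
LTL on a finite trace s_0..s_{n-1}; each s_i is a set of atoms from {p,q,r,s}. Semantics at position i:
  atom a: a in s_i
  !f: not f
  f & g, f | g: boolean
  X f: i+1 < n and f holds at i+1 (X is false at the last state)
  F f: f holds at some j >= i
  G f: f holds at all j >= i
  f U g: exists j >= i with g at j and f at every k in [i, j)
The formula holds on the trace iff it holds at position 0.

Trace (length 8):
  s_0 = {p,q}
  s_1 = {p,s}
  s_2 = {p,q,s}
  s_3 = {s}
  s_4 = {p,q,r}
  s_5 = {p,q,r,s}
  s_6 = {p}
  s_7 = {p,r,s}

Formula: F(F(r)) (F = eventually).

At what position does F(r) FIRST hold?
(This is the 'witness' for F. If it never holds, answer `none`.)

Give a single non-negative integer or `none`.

s_0={p,q}: F(r)=True r=False
s_1={p,s}: F(r)=True r=False
s_2={p,q,s}: F(r)=True r=False
s_3={s}: F(r)=True r=False
s_4={p,q,r}: F(r)=True r=True
s_5={p,q,r,s}: F(r)=True r=True
s_6={p}: F(r)=True r=False
s_7={p,r,s}: F(r)=True r=True
F(F(r)) holds; first witness at position 0.

Answer: 0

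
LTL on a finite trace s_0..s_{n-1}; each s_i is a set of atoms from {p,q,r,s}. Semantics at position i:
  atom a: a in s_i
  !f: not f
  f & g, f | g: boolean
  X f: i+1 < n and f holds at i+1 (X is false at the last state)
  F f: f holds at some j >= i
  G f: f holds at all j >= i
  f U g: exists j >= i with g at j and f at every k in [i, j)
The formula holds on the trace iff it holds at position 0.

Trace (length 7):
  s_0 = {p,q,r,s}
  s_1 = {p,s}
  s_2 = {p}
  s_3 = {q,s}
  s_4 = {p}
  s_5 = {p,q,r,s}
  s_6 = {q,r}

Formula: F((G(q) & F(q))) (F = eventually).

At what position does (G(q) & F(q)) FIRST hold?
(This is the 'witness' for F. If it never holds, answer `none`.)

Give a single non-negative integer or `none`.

Answer: 5

Derivation:
s_0={p,q,r,s}: (G(q) & F(q))=False G(q)=False q=True F(q)=True
s_1={p,s}: (G(q) & F(q))=False G(q)=False q=False F(q)=True
s_2={p}: (G(q) & F(q))=False G(q)=False q=False F(q)=True
s_3={q,s}: (G(q) & F(q))=False G(q)=False q=True F(q)=True
s_4={p}: (G(q) & F(q))=False G(q)=False q=False F(q)=True
s_5={p,q,r,s}: (G(q) & F(q))=True G(q)=True q=True F(q)=True
s_6={q,r}: (G(q) & F(q))=True G(q)=True q=True F(q)=True
F((G(q) & F(q))) holds; first witness at position 5.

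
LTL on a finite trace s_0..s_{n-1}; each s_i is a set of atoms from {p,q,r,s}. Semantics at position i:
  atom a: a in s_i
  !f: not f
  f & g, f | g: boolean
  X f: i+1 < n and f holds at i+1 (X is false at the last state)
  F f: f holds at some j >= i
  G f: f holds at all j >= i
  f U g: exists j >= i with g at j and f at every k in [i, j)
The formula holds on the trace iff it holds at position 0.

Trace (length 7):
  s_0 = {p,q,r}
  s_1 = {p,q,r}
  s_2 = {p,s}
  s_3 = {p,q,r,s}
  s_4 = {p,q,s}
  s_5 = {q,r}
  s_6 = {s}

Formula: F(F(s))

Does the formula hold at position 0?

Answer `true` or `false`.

Answer: true

Derivation:
s_0={p,q,r}: F(F(s))=True F(s)=True s=False
s_1={p,q,r}: F(F(s))=True F(s)=True s=False
s_2={p,s}: F(F(s))=True F(s)=True s=True
s_3={p,q,r,s}: F(F(s))=True F(s)=True s=True
s_4={p,q,s}: F(F(s))=True F(s)=True s=True
s_5={q,r}: F(F(s))=True F(s)=True s=False
s_6={s}: F(F(s))=True F(s)=True s=True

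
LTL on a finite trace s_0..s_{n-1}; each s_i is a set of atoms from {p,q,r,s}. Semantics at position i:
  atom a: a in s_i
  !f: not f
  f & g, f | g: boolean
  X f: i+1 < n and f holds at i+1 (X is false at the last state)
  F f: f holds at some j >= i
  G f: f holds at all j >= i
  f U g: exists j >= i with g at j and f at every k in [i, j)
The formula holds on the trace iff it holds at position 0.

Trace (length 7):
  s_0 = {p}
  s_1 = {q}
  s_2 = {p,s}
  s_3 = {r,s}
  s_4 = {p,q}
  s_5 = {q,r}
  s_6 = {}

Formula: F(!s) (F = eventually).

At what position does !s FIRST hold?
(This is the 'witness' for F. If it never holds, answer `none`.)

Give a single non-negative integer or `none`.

Answer: 0

Derivation:
s_0={p}: !s=True s=False
s_1={q}: !s=True s=False
s_2={p,s}: !s=False s=True
s_3={r,s}: !s=False s=True
s_4={p,q}: !s=True s=False
s_5={q,r}: !s=True s=False
s_6={}: !s=True s=False
F(!s) holds; first witness at position 0.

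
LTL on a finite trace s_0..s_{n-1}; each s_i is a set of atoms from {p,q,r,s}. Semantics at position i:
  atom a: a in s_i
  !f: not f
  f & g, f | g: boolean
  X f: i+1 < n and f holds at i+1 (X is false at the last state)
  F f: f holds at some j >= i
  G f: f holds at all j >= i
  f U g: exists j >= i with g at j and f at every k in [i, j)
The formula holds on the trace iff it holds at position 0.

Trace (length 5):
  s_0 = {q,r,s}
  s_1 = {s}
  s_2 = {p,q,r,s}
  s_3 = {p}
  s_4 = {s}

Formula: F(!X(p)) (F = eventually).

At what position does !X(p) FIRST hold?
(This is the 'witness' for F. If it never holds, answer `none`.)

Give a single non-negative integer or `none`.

s_0={q,r,s}: !X(p)=True X(p)=False p=False
s_1={s}: !X(p)=False X(p)=True p=False
s_2={p,q,r,s}: !X(p)=False X(p)=True p=True
s_3={p}: !X(p)=True X(p)=False p=True
s_4={s}: !X(p)=True X(p)=False p=False
F(!X(p)) holds; first witness at position 0.

Answer: 0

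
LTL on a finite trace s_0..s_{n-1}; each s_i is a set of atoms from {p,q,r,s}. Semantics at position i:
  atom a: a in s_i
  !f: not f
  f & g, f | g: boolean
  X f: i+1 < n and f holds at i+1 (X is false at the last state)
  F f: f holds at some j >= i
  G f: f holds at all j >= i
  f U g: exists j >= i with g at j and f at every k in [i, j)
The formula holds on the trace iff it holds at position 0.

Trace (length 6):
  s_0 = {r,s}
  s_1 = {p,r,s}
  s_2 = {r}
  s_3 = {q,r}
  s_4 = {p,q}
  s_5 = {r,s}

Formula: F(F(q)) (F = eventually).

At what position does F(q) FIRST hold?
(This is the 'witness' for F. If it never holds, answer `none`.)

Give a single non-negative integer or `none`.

s_0={r,s}: F(q)=True q=False
s_1={p,r,s}: F(q)=True q=False
s_2={r}: F(q)=True q=False
s_3={q,r}: F(q)=True q=True
s_4={p,q}: F(q)=True q=True
s_5={r,s}: F(q)=False q=False
F(F(q)) holds; first witness at position 0.

Answer: 0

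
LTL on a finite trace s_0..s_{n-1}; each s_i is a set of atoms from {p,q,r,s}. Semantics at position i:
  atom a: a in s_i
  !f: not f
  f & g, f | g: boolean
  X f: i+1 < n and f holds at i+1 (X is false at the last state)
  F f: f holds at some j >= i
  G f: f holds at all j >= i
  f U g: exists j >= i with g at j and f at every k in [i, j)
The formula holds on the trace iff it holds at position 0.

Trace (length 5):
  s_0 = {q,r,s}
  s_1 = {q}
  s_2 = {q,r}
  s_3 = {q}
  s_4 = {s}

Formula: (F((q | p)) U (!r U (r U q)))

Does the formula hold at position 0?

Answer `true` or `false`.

s_0={q,r,s}: (F((q | p)) U (!r U (r U q)))=True F((q | p))=True (q | p)=True q=True p=False (!r U (r U q))=True !r=False r=True (r U q)=True
s_1={q}: (F((q | p)) U (!r U (r U q)))=True F((q | p))=True (q | p)=True q=True p=False (!r U (r U q))=True !r=True r=False (r U q)=True
s_2={q,r}: (F((q | p)) U (!r U (r U q)))=True F((q | p))=True (q | p)=True q=True p=False (!r U (r U q))=True !r=False r=True (r U q)=True
s_3={q}: (F((q | p)) U (!r U (r U q)))=True F((q | p))=True (q | p)=True q=True p=False (!r U (r U q))=True !r=True r=False (r U q)=True
s_4={s}: (F((q | p)) U (!r U (r U q)))=False F((q | p))=False (q | p)=False q=False p=False (!r U (r U q))=False !r=True r=False (r U q)=False

Answer: true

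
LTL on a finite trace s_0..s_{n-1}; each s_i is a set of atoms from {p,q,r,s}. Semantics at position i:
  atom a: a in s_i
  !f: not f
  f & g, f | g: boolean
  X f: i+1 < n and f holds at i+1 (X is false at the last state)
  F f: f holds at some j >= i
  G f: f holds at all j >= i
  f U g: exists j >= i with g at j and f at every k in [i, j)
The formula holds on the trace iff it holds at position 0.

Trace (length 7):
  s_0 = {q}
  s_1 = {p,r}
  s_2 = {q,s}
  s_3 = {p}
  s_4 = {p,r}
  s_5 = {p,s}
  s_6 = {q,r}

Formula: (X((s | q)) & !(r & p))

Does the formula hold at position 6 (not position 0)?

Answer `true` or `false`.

Answer: false

Derivation:
s_0={q}: (X((s | q)) & !(r & p))=False X((s | q))=False (s | q)=True s=False q=True !(r & p)=True (r & p)=False r=False p=False
s_1={p,r}: (X((s | q)) & !(r & p))=False X((s | q))=True (s | q)=False s=False q=False !(r & p)=False (r & p)=True r=True p=True
s_2={q,s}: (X((s | q)) & !(r & p))=False X((s | q))=False (s | q)=True s=True q=True !(r & p)=True (r & p)=False r=False p=False
s_3={p}: (X((s | q)) & !(r & p))=False X((s | q))=False (s | q)=False s=False q=False !(r & p)=True (r & p)=False r=False p=True
s_4={p,r}: (X((s | q)) & !(r & p))=False X((s | q))=True (s | q)=False s=False q=False !(r & p)=False (r & p)=True r=True p=True
s_5={p,s}: (X((s | q)) & !(r & p))=True X((s | q))=True (s | q)=True s=True q=False !(r & p)=True (r & p)=False r=False p=True
s_6={q,r}: (X((s | q)) & !(r & p))=False X((s | q))=False (s | q)=True s=False q=True !(r & p)=True (r & p)=False r=True p=False
Evaluating at position 6: result = False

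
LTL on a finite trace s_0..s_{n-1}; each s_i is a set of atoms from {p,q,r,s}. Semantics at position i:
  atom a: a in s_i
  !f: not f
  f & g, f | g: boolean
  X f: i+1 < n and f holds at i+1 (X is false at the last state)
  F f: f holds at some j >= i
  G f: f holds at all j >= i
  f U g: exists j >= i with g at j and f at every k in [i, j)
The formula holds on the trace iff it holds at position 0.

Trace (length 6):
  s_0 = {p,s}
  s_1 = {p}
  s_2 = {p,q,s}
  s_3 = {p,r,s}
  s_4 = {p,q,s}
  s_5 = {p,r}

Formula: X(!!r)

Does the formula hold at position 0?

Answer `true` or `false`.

s_0={p,s}: X(!!r)=False !!r=False !r=True r=False
s_1={p}: X(!!r)=False !!r=False !r=True r=False
s_2={p,q,s}: X(!!r)=True !!r=False !r=True r=False
s_3={p,r,s}: X(!!r)=False !!r=True !r=False r=True
s_4={p,q,s}: X(!!r)=True !!r=False !r=True r=False
s_5={p,r}: X(!!r)=False !!r=True !r=False r=True

Answer: false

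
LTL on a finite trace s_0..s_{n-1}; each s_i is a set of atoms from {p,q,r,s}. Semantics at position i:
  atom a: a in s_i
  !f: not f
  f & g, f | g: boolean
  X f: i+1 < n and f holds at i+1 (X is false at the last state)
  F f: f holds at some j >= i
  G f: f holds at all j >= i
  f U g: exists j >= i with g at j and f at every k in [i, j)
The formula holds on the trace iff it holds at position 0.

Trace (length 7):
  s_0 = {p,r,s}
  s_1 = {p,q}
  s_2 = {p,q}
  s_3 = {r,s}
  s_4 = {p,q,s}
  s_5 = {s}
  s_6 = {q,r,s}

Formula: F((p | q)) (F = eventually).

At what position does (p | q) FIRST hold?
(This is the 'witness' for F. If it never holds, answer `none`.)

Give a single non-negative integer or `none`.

Answer: 0

Derivation:
s_0={p,r,s}: (p | q)=True p=True q=False
s_1={p,q}: (p | q)=True p=True q=True
s_2={p,q}: (p | q)=True p=True q=True
s_3={r,s}: (p | q)=False p=False q=False
s_4={p,q,s}: (p | q)=True p=True q=True
s_5={s}: (p | q)=False p=False q=False
s_6={q,r,s}: (p | q)=True p=False q=True
F((p | q)) holds; first witness at position 0.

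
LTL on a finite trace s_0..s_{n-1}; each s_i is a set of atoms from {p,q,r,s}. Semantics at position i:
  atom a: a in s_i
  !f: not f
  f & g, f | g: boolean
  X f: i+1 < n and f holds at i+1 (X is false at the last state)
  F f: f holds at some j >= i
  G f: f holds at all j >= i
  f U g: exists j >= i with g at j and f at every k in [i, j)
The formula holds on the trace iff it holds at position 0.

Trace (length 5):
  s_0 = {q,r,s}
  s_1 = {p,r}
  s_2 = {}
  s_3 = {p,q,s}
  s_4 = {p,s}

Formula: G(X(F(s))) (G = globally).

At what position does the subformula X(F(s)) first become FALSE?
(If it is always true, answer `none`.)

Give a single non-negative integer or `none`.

s_0={q,r,s}: X(F(s))=True F(s)=True s=True
s_1={p,r}: X(F(s))=True F(s)=True s=False
s_2={}: X(F(s))=True F(s)=True s=False
s_3={p,q,s}: X(F(s))=True F(s)=True s=True
s_4={p,s}: X(F(s))=False F(s)=True s=True
G(X(F(s))) holds globally = False
First violation at position 4.

Answer: 4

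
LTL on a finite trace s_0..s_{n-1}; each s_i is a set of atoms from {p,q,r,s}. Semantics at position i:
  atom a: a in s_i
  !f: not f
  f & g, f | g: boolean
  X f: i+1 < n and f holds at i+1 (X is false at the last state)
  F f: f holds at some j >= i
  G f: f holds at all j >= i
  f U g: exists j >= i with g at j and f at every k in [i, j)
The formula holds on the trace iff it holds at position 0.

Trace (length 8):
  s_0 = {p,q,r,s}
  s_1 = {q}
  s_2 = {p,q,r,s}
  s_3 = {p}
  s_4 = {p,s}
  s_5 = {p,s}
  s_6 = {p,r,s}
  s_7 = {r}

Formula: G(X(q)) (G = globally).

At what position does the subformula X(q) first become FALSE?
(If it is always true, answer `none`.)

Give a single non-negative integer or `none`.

Answer: 2

Derivation:
s_0={p,q,r,s}: X(q)=True q=True
s_1={q}: X(q)=True q=True
s_2={p,q,r,s}: X(q)=False q=True
s_3={p}: X(q)=False q=False
s_4={p,s}: X(q)=False q=False
s_5={p,s}: X(q)=False q=False
s_6={p,r,s}: X(q)=False q=False
s_7={r}: X(q)=False q=False
G(X(q)) holds globally = False
First violation at position 2.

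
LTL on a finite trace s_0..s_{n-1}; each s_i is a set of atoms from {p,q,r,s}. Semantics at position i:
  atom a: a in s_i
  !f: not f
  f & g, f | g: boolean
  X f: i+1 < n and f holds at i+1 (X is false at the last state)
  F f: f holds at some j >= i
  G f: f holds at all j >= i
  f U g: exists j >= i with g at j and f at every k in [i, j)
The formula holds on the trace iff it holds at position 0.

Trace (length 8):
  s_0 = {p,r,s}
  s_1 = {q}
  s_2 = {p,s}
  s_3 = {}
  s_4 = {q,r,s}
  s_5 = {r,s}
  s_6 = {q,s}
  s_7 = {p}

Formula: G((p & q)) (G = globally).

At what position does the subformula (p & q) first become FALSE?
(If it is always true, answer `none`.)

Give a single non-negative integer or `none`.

Answer: 0

Derivation:
s_0={p,r,s}: (p & q)=False p=True q=False
s_1={q}: (p & q)=False p=False q=True
s_2={p,s}: (p & q)=False p=True q=False
s_3={}: (p & q)=False p=False q=False
s_4={q,r,s}: (p & q)=False p=False q=True
s_5={r,s}: (p & q)=False p=False q=False
s_6={q,s}: (p & q)=False p=False q=True
s_7={p}: (p & q)=False p=True q=False
G((p & q)) holds globally = False
First violation at position 0.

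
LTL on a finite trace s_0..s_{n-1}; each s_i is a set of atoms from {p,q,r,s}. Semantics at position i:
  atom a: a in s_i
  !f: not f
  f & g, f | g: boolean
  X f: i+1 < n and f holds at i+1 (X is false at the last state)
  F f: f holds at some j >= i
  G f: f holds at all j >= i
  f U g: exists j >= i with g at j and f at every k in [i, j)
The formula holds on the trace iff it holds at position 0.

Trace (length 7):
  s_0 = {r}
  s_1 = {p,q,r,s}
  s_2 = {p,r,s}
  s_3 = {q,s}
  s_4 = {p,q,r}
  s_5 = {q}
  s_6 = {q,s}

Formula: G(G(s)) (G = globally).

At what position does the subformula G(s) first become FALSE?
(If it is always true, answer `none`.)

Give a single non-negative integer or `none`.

Answer: 0

Derivation:
s_0={r}: G(s)=False s=False
s_1={p,q,r,s}: G(s)=False s=True
s_2={p,r,s}: G(s)=False s=True
s_3={q,s}: G(s)=False s=True
s_4={p,q,r}: G(s)=False s=False
s_5={q}: G(s)=False s=False
s_6={q,s}: G(s)=True s=True
G(G(s)) holds globally = False
First violation at position 0.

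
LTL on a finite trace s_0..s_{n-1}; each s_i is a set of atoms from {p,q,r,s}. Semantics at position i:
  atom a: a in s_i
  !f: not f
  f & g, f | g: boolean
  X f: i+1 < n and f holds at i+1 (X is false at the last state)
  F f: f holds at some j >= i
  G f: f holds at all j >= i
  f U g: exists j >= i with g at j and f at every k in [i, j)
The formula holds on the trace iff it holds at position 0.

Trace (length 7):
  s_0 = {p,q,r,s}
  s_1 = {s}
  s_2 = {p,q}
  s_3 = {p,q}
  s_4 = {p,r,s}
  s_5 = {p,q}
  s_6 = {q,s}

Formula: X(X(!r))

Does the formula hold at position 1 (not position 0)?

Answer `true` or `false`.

Answer: true

Derivation:
s_0={p,q,r,s}: X(X(!r))=True X(!r)=True !r=False r=True
s_1={s}: X(X(!r))=True X(!r)=True !r=True r=False
s_2={p,q}: X(X(!r))=False X(!r)=True !r=True r=False
s_3={p,q}: X(X(!r))=True X(!r)=False !r=True r=False
s_4={p,r,s}: X(X(!r))=True X(!r)=True !r=False r=True
s_5={p,q}: X(X(!r))=False X(!r)=True !r=True r=False
s_6={q,s}: X(X(!r))=False X(!r)=False !r=True r=False
Evaluating at position 1: result = True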